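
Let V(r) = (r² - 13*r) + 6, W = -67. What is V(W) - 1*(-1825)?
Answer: 7191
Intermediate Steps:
V(r) = 6 + r² - 13*r
V(W) - 1*(-1825) = (6 + (-67)² - 13*(-67)) - 1*(-1825) = (6 + 4489 + 871) + 1825 = 5366 + 1825 = 7191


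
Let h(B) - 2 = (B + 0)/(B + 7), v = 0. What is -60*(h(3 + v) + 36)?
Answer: -2298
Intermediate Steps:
h(B) = 2 + B/(7 + B) (h(B) = 2 + (B + 0)/(B + 7) = 2 + B/(7 + B))
-60*(h(3 + v) + 36) = -60*((14 + 3*(3 + 0))/(7 + (3 + 0)) + 36) = -60*((14 + 3*3)/(7 + 3) + 36) = -60*((14 + 9)/10 + 36) = -60*((⅒)*23 + 36) = -60*(23/10 + 36) = -60*383/10 = -2298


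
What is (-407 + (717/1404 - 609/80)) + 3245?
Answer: 26497207/9360 ≈ 2830.9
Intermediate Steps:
(-407 + (717/1404 - 609/80)) + 3245 = (-407 + (717*(1/1404) - 609*1/80)) + 3245 = (-407 + (239/468 - 609/80)) + 3245 = (-407 - 66473/9360) + 3245 = -3875993/9360 + 3245 = 26497207/9360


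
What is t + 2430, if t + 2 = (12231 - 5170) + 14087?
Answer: 23576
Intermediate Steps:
t = 21146 (t = -2 + ((12231 - 5170) + 14087) = -2 + (7061 + 14087) = -2 + 21148 = 21146)
t + 2430 = 21146 + 2430 = 23576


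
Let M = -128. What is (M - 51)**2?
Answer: 32041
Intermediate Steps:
(M - 51)**2 = (-128 - 51)**2 = (-179)**2 = 32041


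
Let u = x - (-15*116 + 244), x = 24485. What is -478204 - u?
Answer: -504185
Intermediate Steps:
u = 25981 (u = 24485 - (-15*116 + 244) = 24485 - (-1740 + 244) = 24485 - 1*(-1496) = 24485 + 1496 = 25981)
-478204 - u = -478204 - 1*25981 = -478204 - 25981 = -504185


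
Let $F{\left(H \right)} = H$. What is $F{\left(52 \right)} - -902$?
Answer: $954$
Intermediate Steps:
$F{\left(52 \right)} - -902 = 52 - -902 = 52 + 902 = 954$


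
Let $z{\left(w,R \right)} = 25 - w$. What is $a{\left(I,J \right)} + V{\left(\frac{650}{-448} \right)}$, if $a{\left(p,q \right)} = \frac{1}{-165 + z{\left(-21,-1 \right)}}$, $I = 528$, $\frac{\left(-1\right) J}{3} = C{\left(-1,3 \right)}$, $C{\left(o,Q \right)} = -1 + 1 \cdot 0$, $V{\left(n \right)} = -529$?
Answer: $- \frac{62952}{119} \approx -529.01$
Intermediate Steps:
$C{\left(o,Q \right)} = -1$ ($C{\left(o,Q \right)} = -1 + 0 = -1$)
$J = 3$ ($J = \left(-3\right) \left(-1\right) = 3$)
$a{\left(p,q \right)} = - \frac{1}{119}$ ($a{\left(p,q \right)} = \frac{1}{-165 + \left(25 - -21\right)} = \frac{1}{-165 + \left(25 + 21\right)} = \frac{1}{-165 + 46} = \frac{1}{-119} = - \frac{1}{119}$)
$a{\left(I,J \right)} + V{\left(\frac{650}{-448} \right)} = - \frac{1}{119} - 529 = - \frac{62952}{119}$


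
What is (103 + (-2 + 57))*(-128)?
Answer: -20224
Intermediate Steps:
(103 + (-2 + 57))*(-128) = (103 + 55)*(-128) = 158*(-128) = -20224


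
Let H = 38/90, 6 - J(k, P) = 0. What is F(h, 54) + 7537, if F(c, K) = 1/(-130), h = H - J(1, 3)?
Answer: 979809/130 ≈ 7537.0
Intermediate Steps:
J(k, P) = 6 (J(k, P) = 6 - 1*0 = 6 + 0 = 6)
H = 19/45 (H = 38*(1/90) = 19/45 ≈ 0.42222)
h = -251/45 (h = 19/45 - 1*6 = 19/45 - 6 = -251/45 ≈ -5.5778)
F(c, K) = -1/130
F(h, 54) + 7537 = -1/130 + 7537 = 979809/130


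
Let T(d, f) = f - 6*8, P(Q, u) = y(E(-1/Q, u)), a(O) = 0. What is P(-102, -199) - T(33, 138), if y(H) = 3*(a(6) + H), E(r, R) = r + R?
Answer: -23357/34 ≈ -686.97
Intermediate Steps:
E(r, R) = R + r
y(H) = 3*H (y(H) = 3*(0 + H) = 3*H)
P(Q, u) = -3/Q + 3*u (P(Q, u) = 3*(u - 1/Q) = -3/Q + 3*u)
T(d, f) = -48 + f (T(d, f) = f - 48 = -48 + f)
P(-102, -199) - T(33, 138) = (-3/(-102) + 3*(-199)) - (-48 + 138) = (-3*(-1/102) - 597) - 1*90 = (1/34 - 597) - 90 = -20297/34 - 90 = -23357/34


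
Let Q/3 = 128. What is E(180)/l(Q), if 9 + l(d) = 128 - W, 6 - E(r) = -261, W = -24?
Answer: 267/143 ≈ 1.8671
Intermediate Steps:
Q = 384 (Q = 3*128 = 384)
E(r) = 267 (E(r) = 6 - 1*(-261) = 6 + 261 = 267)
l(d) = 143 (l(d) = -9 + (128 - 1*(-24)) = -9 + (128 + 24) = -9 + 152 = 143)
E(180)/l(Q) = 267/143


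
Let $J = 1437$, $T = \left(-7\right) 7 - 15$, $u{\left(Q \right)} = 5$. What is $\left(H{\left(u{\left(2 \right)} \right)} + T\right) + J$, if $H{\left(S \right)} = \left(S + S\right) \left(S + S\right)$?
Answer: $1473$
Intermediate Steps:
$T = -64$ ($T = -49 - 15 = -64$)
$H{\left(S \right)} = 4 S^{2}$ ($H{\left(S \right)} = 2 S 2 S = 4 S^{2}$)
$\left(H{\left(u{\left(2 \right)} \right)} + T\right) + J = \left(4 \cdot 5^{2} - 64\right) + 1437 = \left(4 \cdot 25 - 64\right) + 1437 = \left(100 - 64\right) + 1437 = 36 + 1437 = 1473$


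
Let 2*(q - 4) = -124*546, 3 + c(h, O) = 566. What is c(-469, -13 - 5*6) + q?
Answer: -33285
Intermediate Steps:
c(h, O) = 563 (c(h, O) = -3 + 566 = 563)
q = -33848 (q = 4 + (-124*546)/2 = 4 + (½)*(-67704) = 4 - 33852 = -33848)
c(-469, -13 - 5*6) + q = 563 - 33848 = -33285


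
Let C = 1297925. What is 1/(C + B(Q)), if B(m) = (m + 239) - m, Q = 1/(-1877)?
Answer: 1/1298164 ≈ 7.7032e-7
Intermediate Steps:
Q = -1/1877 ≈ -0.00053276
B(m) = 239 (B(m) = (239 + m) - m = 239)
1/(C + B(Q)) = 1/(1297925 + 239) = 1/1298164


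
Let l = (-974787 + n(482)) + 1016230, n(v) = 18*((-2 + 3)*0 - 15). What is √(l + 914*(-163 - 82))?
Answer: I*√182757 ≈ 427.5*I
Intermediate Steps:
n(v) = -270 (n(v) = 18*(1*0 - 15) = 18*(0 - 15) = 18*(-15) = -270)
l = 41173 (l = (-974787 - 270) + 1016230 = -975057 + 1016230 = 41173)
√(l + 914*(-163 - 82)) = √(41173 + 914*(-163 - 82)) = √(41173 + 914*(-245)) = √(41173 - 223930) = √(-182757) = I*√182757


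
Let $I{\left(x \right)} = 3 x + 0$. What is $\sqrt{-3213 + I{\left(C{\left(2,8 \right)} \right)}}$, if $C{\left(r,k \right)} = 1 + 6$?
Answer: $2 i \sqrt{798} \approx 56.498 i$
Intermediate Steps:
$C{\left(r,k \right)} = 7$
$I{\left(x \right)} = 3 x$
$\sqrt{-3213 + I{\left(C{\left(2,8 \right)} \right)}} = \sqrt{-3213 + 3 \cdot 7} = \sqrt{-3213 + 21} = \sqrt{-3192} = 2 i \sqrt{798}$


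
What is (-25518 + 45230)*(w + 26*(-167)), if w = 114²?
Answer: 170587648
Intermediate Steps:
w = 12996
(-25518 + 45230)*(w + 26*(-167)) = (-25518 + 45230)*(12996 + 26*(-167)) = 19712*(12996 - 4342) = 19712*8654 = 170587648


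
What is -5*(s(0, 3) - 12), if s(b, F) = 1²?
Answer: 55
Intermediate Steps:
s(b, F) = 1
-5*(s(0, 3) - 12) = -5*(1 - 12) = -5*(-11) = 55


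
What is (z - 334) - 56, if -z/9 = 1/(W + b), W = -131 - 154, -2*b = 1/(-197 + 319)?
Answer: -27118794/69541 ≈ -389.97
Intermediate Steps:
b = -1/244 (b = -1/(2*(-197 + 319)) = -1/2/122 = -1/2*1/122 = -1/244 ≈ -0.0040984)
W = -285
z = 2196/69541 (z = -9/(-285 - 1/244) = -9/(-69541/244) = -9*(-244/69541) = 2196/69541 ≈ 0.031578)
(z - 334) - 56 = (2196/69541 - 334) - 56 = -23224498/69541 - 56 = -27118794/69541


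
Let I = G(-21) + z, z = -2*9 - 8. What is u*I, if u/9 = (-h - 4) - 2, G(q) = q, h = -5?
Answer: 423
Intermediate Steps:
z = -26 (z = -18 - 8 = -26)
I = -47 (I = -21 - 26 = -47)
u = -9 (u = 9*((-1*(-5) - 4) - 2) = 9*((5 - 4) - 2) = 9*(1 - 2) = 9*(-1) = -9)
u*I = -9*(-47) = 423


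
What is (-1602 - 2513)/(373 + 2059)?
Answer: -4115/2432 ≈ -1.6920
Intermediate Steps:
(-1602 - 2513)/(373 + 2059) = -4115/2432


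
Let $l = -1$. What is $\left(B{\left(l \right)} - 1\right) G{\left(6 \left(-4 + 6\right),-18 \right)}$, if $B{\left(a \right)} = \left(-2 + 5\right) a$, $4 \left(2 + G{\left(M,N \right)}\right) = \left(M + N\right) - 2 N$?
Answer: $-22$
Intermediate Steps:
$G{\left(M,N \right)} = -2 - \frac{N}{4} + \frac{M}{4}$ ($G{\left(M,N \right)} = -2 + \frac{\left(M + N\right) - 2 N}{4} = -2 + \frac{M - N}{4} = -2 + \left(- \frac{N}{4} + \frac{M}{4}\right) = -2 - \frac{N}{4} + \frac{M}{4}$)
$B{\left(a \right)} = 3 a$
$\left(B{\left(l \right)} - 1\right) G{\left(6 \left(-4 + 6\right),-18 \right)} = \left(3 \left(-1\right) - 1\right) \left(-2 - - \frac{9}{2} + \frac{6 \left(-4 + 6\right)}{4}\right) = \left(-3 - 1\right) \left(-2 + \frac{9}{2} + \frac{6 \cdot 2}{4}\right) = - 4 \left(-2 + \frac{9}{2} + \frac{1}{4} \cdot 12\right) = - 4 \left(-2 + \frac{9}{2} + 3\right) = \left(-4\right) \frac{11}{2} = -22$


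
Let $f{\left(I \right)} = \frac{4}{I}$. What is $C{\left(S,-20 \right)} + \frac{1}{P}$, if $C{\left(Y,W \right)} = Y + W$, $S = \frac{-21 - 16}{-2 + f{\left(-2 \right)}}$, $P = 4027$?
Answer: $- \frac{173157}{16108} \approx -10.75$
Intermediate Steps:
$S = \frac{37}{4}$ ($S = \frac{-21 - 16}{-2 + \frac{4}{-2}} = - \frac{37}{-2 + 4 \left(- \frac{1}{2}\right)} = - \frac{37}{-2 - 2} = - \frac{37}{-4} = \left(-37\right) \left(- \frac{1}{4}\right) = \frac{37}{4} \approx 9.25$)
$C{\left(Y,W \right)} = W + Y$
$C{\left(S,-20 \right)} + \frac{1}{P} = \left(-20 + \frac{37}{4}\right) + \frac{1}{4027} = - \frac{43}{4} + \frac{1}{4027} = - \frac{173157}{16108}$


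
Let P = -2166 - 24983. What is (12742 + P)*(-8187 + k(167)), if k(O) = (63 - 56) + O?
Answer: 115443291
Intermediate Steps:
k(O) = 7 + O
P = -27149
(12742 + P)*(-8187 + k(167)) = (12742 - 27149)*(-8187 + (7 + 167)) = -14407*(-8187 + 174) = -14407*(-8013) = 115443291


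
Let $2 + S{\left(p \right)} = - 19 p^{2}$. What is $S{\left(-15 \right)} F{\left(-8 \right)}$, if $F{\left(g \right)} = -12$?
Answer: $51324$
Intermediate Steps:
$S{\left(p \right)} = -2 - 19 p^{2}$
$S{\left(-15 \right)} F{\left(-8 \right)} = \left(-2 - 19 \left(-15\right)^{2}\right) \left(-12\right) = \left(-2 - 4275\right) \left(-12\right) = \left(-4277\right) \left(-12\right) = 51324$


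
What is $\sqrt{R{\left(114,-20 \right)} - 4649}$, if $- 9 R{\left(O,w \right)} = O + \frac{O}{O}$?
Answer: $\frac{2 i \sqrt{10489}}{3} \approx 68.277 i$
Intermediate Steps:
$R{\left(O,w \right)} = - \frac{1}{9} - \frac{O}{9}$ ($R{\left(O,w \right)} = - \frac{O + \frac{O}{O}}{9} = - \frac{O + 1}{9} = - \frac{1 + O}{9} = - \frac{1}{9} - \frac{O}{9}$)
$\sqrt{R{\left(114,-20 \right)} - 4649} = \sqrt{\left(- \frac{1}{9} - \frac{38}{3}\right) - 4649} = \sqrt{\left(- \frac{1}{9} - \frac{38}{3}\right) + \left(-14704 + 10055\right)} = \sqrt{- \frac{115}{9} - 4649} = \sqrt{- \frac{41956}{9}} = \frac{2 i \sqrt{10489}}{3}$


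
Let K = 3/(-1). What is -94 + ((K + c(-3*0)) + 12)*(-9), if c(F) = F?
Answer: -175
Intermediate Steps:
K = -3 (K = 3*(-1) = -3)
-94 + ((K + c(-3*0)) + 12)*(-9) = -94 + ((-3 - 3*0) + 12)*(-9) = -94 + ((-3 + 0) + 12)*(-9) = -94 + (-3 + 12)*(-9) = -94 + 9*(-9) = -94 - 81 = -175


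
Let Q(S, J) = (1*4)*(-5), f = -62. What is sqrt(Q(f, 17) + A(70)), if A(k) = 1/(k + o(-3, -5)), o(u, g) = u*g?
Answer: I*sqrt(144415)/85 ≈ 4.4708*I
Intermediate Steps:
o(u, g) = g*u
A(k) = 1/(15 + k) (A(k) = 1/(k - 5*(-3)) = 1/(k + 15) = 1/(15 + k))
Q(S, J) = -20 (Q(S, J) = 4*(-5) = -20)
sqrt(Q(f, 17) + A(70)) = sqrt(-20 + 1/(15 + 70)) = sqrt(-20 + 1/85) = sqrt(-1699/85) = I*sqrt(144415)/85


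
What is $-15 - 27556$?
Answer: $-27571$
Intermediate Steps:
$-15 - 27556 = -27571$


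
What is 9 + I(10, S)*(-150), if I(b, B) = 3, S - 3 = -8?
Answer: -441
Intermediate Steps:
S = -5 (S = 3 - 8 = -5)
9 + I(10, S)*(-150) = 9 + 3*(-150) = 9 - 450 = -441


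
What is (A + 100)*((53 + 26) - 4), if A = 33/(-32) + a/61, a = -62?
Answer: 14340225/1952 ≈ 7346.4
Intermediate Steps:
A = -3997/1952 (A = 33/(-32) - 62/61 = 33*(-1/32) - 62*1/61 = -33/32 - 62/61 = -3997/1952 ≈ -2.0476)
(A + 100)*((53 + 26) - 4) = (-3997/1952 + 100)*((53 + 26) - 4) = 191203*(79 - 4)/1952 = (191203/1952)*75 = 14340225/1952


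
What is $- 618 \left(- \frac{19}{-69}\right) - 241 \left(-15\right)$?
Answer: $\frac{79231}{23} \approx 3444.8$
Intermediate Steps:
$- 618 \left(- \frac{19}{-69}\right) - 241 \left(-15\right) = - 618 \left(\left(-19\right) \left(- \frac{1}{69}\right)\right) - -3615 = \left(-618\right) \frac{19}{69} + 3615 = - \frac{3914}{23} + 3615 = \frac{79231}{23}$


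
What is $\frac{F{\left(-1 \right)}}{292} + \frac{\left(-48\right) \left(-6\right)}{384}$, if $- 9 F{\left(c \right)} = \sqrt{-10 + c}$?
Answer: $\frac{3}{4} - \frac{i \sqrt{11}}{2628} \approx 0.75 - 0.001262 i$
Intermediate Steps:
$F{\left(c \right)} = - \frac{\sqrt{-10 + c}}{9}$
$\frac{F{\left(-1 \right)}}{292} + \frac{\left(-48\right) \left(-6\right)}{384} = \frac{\left(- \frac{1}{9}\right) \sqrt{-10 - 1}}{292} + \frac{\left(-48\right) \left(-6\right)}{384} = - \frac{\sqrt{-11}}{9} \cdot \frac{1}{292} + 288 \cdot \frac{1}{384} = - \frac{i \sqrt{11}}{9} \cdot \frac{1}{292} + \frac{3}{4} = - \frac{i \sqrt{11}}{2628} + \frac{3}{4} = \frac{3}{4} - \frac{i \sqrt{11}}{2628}$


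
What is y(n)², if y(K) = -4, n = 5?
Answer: 16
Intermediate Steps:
y(n)² = (-4)² = 16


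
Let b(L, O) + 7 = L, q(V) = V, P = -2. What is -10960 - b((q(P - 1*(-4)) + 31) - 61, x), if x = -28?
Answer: -10925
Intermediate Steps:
b(L, O) = -7 + L
-10960 - b((q(P - 1*(-4)) + 31) - 61, x) = -10960 - (-7 + (((-2 - 1*(-4)) + 31) - 61)) = -10960 - (-7 + (((-2 + 4) + 31) - 61)) = -10960 - (-7 + ((2 + 31) - 61)) = -10960 - (-7 + (33 - 61)) = -10960 - (-7 - 28) = -10960 - 1*(-35) = -10960 + 35 = -10925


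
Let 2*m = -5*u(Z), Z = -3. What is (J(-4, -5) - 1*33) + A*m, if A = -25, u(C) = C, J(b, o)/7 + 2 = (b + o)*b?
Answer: 35/2 ≈ 17.500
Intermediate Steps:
J(b, o) = -14 + 7*b*(b + o) (J(b, o) = -14 + 7*((b + o)*b) = -14 + 7*(b*(b + o)) = -14 + 7*b*(b + o))
m = 15/2 (m = (-5*(-3))/2 = (1/2)*15 = 15/2 ≈ 7.5000)
(J(-4, -5) - 1*33) + A*m = ((-14 + 7*(-4)**2 + 7*(-4)*(-5)) - 1*33) - 25*15/2 = ((-14 + 7*16 + 140) - 33) - 375/2 = ((-14 + 112 + 140) - 33) - 375/2 = (238 - 33) - 375/2 = 205 - 375/2 = 35/2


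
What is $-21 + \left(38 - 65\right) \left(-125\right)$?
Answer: $3354$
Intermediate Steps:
$-21 + \left(38 - 65\right) \left(-125\right) = -21 - -3375 = -21 + 3375 = 3354$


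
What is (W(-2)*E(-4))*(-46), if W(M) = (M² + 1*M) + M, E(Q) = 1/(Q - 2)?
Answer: 0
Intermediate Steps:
E(Q) = 1/(-2 + Q)
W(M) = M² + 2*M (W(M) = (M² + M) + M = (M + M²) + M = M² + 2*M)
(W(-2)*E(-4))*(-46) = ((-2*(2 - 2))/(-2 - 4))*(-46) = (-2*0/(-6))*(-46) = (0*(-⅙))*(-46) = 0*(-46) = 0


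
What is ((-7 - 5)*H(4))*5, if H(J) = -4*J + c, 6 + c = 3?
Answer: 1140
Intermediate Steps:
c = -3 (c = -6 + 3 = -3)
H(J) = -3 - 4*J (H(J) = -4*J - 3 = -3 - 4*J)
((-7 - 5)*H(4))*5 = ((-7 - 5)*(-3 - 4*4))*5 = -12*(-3 - 16)*5 = -12*(-19)*5 = 228*5 = 1140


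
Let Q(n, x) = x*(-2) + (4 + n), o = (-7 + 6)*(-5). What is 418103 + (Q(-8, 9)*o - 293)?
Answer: 417700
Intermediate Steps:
o = 5 (o = -1*(-5) = 5)
Q(n, x) = 4 + n - 2*x (Q(n, x) = -2*x + (4 + n) = 4 + n - 2*x)
418103 + (Q(-8, 9)*o - 293) = 418103 + ((4 - 8 - 2*9)*5 - 293) = 418103 + ((4 - 8 - 18)*5 - 293) = 418103 + (-22*5 - 293) = 418103 + (-110 - 293) = 418103 - 403 = 417700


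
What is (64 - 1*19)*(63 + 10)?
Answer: 3285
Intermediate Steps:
(64 - 1*19)*(63 + 10) = (64 - 19)*73 = 45*73 = 3285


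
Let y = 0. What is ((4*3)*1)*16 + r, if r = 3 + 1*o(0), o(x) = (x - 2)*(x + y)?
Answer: 195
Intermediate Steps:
o(x) = x*(-2 + x) (o(x) = (x - 2)*(x + 0) = (-2 + x)*x = x*(-2 + x))
r = 3 (r = 3 + 1*(0*(-2 + 0)) = 3 + 1*(0*(-2)) = 3 + 1*0 = 3 + 0 = 3)
((4*3)*1)*16 + r = ((4*3)*1)*16 + 3 = (12*1)*16 + 3 = 12*16 + 3 = 192 + 3 = 195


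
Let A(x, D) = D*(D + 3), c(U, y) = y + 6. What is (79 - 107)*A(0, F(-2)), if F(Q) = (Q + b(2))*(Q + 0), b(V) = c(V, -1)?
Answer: -504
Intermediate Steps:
c(U, y) = 6 + y
b(V) = 5 (b(V) = 6 - 1 = 5)
F(Q) = Q*(5 + Q) (F(Q) = (Q + 5)*(Q + 0) = (5 + Q)*Q = Q*(5 + Q))
A(x, D) = D*(3 + D)
(79 - 107)*A(0, F(-2)) = (79 - 107)*((-2*(5 - 2))*(3 - 2*(5 - 2))) = -28*(-2*3)*(3 - 2*3) = -(-168)*(3 - 6) = -(-168)*(-3) = -28*18 = -504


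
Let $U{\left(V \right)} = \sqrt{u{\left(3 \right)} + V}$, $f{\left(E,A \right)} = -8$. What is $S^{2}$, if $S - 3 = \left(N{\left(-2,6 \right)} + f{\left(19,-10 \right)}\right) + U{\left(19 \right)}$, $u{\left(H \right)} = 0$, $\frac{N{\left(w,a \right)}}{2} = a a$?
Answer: $\left(67 + \sqrt{19}\right)^{2} \approx 5092.1$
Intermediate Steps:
$N{\left(w,a \right)} = 2 a^{2}$ ($N{\left(w,a \right)} = 2 a a = 2 a^{2}$)
$U{\left(V \right)} = \sqrt{V}$ ($U{\left(V \right)} = \sqrt{0 + V} = \sqrt{V}$)
$S = 67 + \sqrt{19}$ ($S = 3 - \left(8 - 72 - \sqrt{19}\right) = 3 + \left(\left(2 \cdot 36 - 8\right) + \sqrt{19}\right) = 3 + \left(\left(72 - 8\right) + \sqrt{19}\right) = 3 + \left(64 + \sqrt{19}\right) = 67 + \sqrt{19} \approx 71.359$)
$S^{2} = \left(67 + \sqrt{19}\right)^{2}$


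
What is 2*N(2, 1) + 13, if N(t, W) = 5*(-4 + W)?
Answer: -17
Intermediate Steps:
N(t, W) = -20 + 5*W
2*N(2, 1) + 13 = 2*(-20 + 5*1) + 13 = 2*(-20 + 5) + 13 = 2*(-15) + 13 = -30 + 13 = -17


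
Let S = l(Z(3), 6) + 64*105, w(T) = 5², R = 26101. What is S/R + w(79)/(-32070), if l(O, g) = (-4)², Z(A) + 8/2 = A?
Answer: 43074199/167411814 ≈ 0.25729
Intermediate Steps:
Z(A) = -4 + A
w(T) = 25
l(O, g) = 16
S = 6736 (S = 16 + 64*105 = 16 + 6720 = 6736)
S/R + w(79)/(-32070) = 6736/26101 + 25/(-32070) = 6736*(1/26101) + 25*(-1/32070) = 6736/26101 - 5/6414 = 43074199/167411814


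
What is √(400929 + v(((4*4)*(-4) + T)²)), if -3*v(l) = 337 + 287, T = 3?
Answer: √400721 ≈ 633.03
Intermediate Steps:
v(l) = -208 (v(l) = -(337 + 287)/3 = -⅓*624 = -208)
√(400929 + v(((4*4)*(-4) + T)²)) = √(400929 - 208) = √400721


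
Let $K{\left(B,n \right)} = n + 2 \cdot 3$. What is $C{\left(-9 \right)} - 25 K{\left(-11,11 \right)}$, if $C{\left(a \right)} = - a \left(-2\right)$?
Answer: $-443$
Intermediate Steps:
$K{\left(B,n \right)} = 6 + n$ ($K{\left(B,n \right)} = n + 6 = 6 + n$)
$C{\left(a \right)} = 2 a$ ($C{\left(a \right)} = - \left(-2\right) a = 2 a$)
$C{\left(-9 \right)} - 25 K{\left(-11,11 \right)} = 2 \left(-9\right) - 25 \left(6 + 11\right) = -18 - 425 = -443$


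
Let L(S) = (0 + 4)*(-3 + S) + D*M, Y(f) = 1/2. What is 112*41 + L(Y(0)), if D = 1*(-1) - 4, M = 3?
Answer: 4567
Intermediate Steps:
Y(f) = 1/2
D = -5 (D = -1 - 4 = -5)
L(S) = -27 + 4*S (L(S) = (0 + 4)*(-3 + S) - 5*3 = 4*(-3 + S) - 15 = (-12 + 4*S) - 15 = -27 + 4*S)
112*41 + L(Y(0)) = 112*41 + (-27 + 4*(1/2)) = 4592 + (-27 + 2) = 4592 - 25 = 4567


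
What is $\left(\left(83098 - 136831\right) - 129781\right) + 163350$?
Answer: $-20164$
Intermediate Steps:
$\left(\left(83098 - 136831\right) - 129781\right) + 163350 = \left(-53733 - 129781\right) + 163350 = -183514 + 163350 = -20164$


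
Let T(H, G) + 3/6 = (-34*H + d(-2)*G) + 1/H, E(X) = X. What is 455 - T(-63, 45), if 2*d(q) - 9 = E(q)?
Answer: -116171/63 ≈ -1844.0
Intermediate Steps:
d(q) = 9/2 + q/2
T(H, G) = -1/2 + 1/H - 34*H + 7*G/2 (T(H, G) = -1/2 + ((-34*H + (9/2 + (1/2)*(-2))*G) + 1/H) = -1/2 + ((-34*H + (9/2 - 1)*G) + 1/H) = -1/2 + ((-34*H + 7*G/2) + 1/H) = -1/2 + (1/H - 34*H + 7*G/2) = -1/2 + 1/H - 34*H + 7*G/2)
455 - T(-63, 45) = 455 - (2 - 63*(-1 - 68*(-63) + 7*45))/(2*(-63)) = 455 - (-1)*(2 - 63*(-1 + 4284 + 315))/(2*63) = 455 - (-1)*(2 - 63*4598)/(2*63) = 455 - (-1)*(2 - 289674)/(2*63) = 455 - (-1)*(-289672)/(2*63) = 455 - 1*144836/63 = 455 - 144836/63 = -116171/63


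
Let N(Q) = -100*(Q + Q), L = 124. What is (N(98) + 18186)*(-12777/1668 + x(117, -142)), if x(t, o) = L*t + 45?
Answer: -5717656763/278 ≈ -2.0567e+7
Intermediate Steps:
N(Q) = -200*Q
x(t, o) = 45 + 124*t (x(t, o) = 124*t + 45 = 45 + 124*t)
(N(98) + 18186)*(-12777/1668 + x(117, -142)) = (-200*98 + 18186)*(-12777/1668 + (45 + 124*117)) = (-19600 + 18186)*(-12777*1/1668 + (45 + 14508)) = -1414*(-4259/556 + 14553) = -1414*8087209/556 = -5717656763/278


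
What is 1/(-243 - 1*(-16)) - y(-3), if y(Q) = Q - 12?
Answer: 3404/227 ≈ 14.996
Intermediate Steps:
y(Q) = -12 + Q
1/(-243 - 1*(-16)) - y(-3) = 1/(-243 - 1*(-16)) - (-12 - 3) = 1/(-243 + 16) - 1*(-15) = 1/(-227) + 15 = -1/227 + 15 = 3404/227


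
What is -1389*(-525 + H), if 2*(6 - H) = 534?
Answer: 1091754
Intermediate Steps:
H = -261 (H = 6 - ½*534 = 6 - 267 = -261)
-1389*(-525 + H) = -1389*(-525 - 261) = -1389*(-786) = 1091754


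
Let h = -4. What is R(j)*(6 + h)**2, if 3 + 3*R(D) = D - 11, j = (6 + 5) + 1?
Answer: -8/3 ≈ -2.6667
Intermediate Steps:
j = 12 (j = 11 + 1 = 12)
R(D) = -14/3 + D/3 (R(D) = -1 + (D - 11)/3 = -1 + (-11 + D)/3 = -1 + (-11/3 + D/3) = -14/3 + D/3)
R(j)*(6 + h)**2 = (-14/3 + (1/3)*12)*(6 - 4)**2 = (-14/3 + 4)*2**2 = -2/3*4 = -8/3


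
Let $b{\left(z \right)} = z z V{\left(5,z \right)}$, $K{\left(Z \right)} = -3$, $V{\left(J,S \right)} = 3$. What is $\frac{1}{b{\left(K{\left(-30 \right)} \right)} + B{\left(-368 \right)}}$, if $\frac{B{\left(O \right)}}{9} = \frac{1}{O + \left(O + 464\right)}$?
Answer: $\frac{272}{7335} \approx 0.037082$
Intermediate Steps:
$B{\left(O \right)} = \frac{9}{464 + 2 O}$ ($B{\left(O \right)} = \frac{9}{O + \left(O + 464\right)} = \frac{9}{O + \left(464 + O\right)} = \frac{9}{464 + 2 O}$)
$b{\left(z \right)} = 3 z^{2}$ ($b{\left(z \right)} = z z 3 = z^{2} \cdot 3 = 3 z^{2}$)
$\frac{1}{b{\left(K{\left(-30 \right)} \right)} + B{\left(-368 \right)}} = \frac{1}{3 \left(-3\right)^{2} + \frac{9}{2 \left(232 - 368\right)}} = \frac{1}{3 \cdot 9 + \frac{9}{2 \left(-136\right)}} = \frac{1}{27 + \frac{9}{2} \left(- \frac{1}{136}\right)} = \frac{1}{27 - \frac{9}{272}} = \frac{1}{\frac{7335}{272}} = \frac{272}{7335}$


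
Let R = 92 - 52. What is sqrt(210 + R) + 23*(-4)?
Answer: -92 + 5*sqrt(10) ≈ -76.189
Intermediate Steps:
R = 40
sqrt(210 + R) + 23*(-4) = sqrt(210 + 40) + 23*(-4) = sqrt(250) - 92 = 5*sqrt(10) - 92 = -92 + 5*sqrt(10)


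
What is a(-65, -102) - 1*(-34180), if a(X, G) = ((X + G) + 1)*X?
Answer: 44970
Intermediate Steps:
a(X, G) = X*(1 + G + X) (a(X, G) = ((G + X) + 1)*X = (1 + G + X)*X = X*(1 + G + X))
a(-65, -102) - 1*(-34180) = -65*(1 - 102 - 65) - 1*(-34180) = -65*(-166) + 34180 = 10790 + 34180 = 44970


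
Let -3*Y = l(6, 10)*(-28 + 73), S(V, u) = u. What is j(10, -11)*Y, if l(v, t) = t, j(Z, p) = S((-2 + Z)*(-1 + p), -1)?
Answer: 150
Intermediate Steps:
j(Z, p) = -1
Y = -150 (Y = -10*(-28 + 73)/3 = -10*45/3 = -1/3*450 = -150)
j(10, -11)*Y = -1*(-150) = 150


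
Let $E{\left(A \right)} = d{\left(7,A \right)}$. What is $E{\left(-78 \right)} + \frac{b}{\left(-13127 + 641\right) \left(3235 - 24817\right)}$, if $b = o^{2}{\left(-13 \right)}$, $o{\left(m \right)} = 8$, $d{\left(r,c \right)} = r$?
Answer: $\frac{471577507}{67368213} \approx 7.0$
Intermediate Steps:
$E{\left(A \right)} = 7$
$b = 64$ ($b = 8^{2} = 64$)
$E{\left(-78 \right)} + \frac{b}{\left(-13127 + 641\right) \left(3235 - 24817\right)} = 7 + \frac{64}{\left(-13127 + 641\right) \left(3235 - 24817\right)} = 7 + \frac{64}{\left(-12486\right) \left(-21582\right)} = 7 + \frac{64}{269472852} = 7 + 64 \cdot \frac{1}{269472852} = 7 + \frac{16}{67368213} = \frac{471577507}{67368213}$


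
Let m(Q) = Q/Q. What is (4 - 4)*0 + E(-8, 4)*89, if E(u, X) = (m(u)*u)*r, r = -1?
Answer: 712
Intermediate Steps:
m(Q) = 1
E(u, X) = -u (E(u, X) = (1*u)*(-1) = u*(-1) = -u)
(4 - 4)*0 + E(-8, 4)*89 = (4 - 4)*0 - 1*(-8)*89 = 0*0 + 8*89 = 0 + 712 = 712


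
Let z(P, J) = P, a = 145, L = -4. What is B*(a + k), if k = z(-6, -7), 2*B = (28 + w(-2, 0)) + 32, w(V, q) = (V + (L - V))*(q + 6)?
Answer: 2502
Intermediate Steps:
w(V, q) = -24 - 4*q (w(V, q) = (V + (-4 - V))*(q + 6) = -4*(6 + q) = -24 - 4*q)
B = 18 (B = ((28 + (-24 - 4*0)) + 32)/2 = ((28 + (-24 + 0)) + 32)/2 = ((28 - 24) + 32)/2 = (4 + 32)/2 = (1/2)*36 = 18)
k = -6
B*(a + k) = 18*(145 - 6) = 18*139 = 2502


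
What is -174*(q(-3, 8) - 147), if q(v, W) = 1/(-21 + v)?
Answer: 102341/4 ≈ 25585.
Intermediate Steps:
-174*(q(-3, 8) - 147) = -174*(1/(-21 - 3) - 147) = -174*(1/(-24) - 147) = -174*(-1/24 - 147) = -174*(-3529/24) = 102341/4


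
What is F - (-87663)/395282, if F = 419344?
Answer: 165759222671/395282 ≈ 4.1934e+5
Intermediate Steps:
F - (-87663)/395282 = 419344 - (-87663)/395282 = 419344 - 1*(-87663/395282) = 419344 + 87663/395282 = 165759222671/395282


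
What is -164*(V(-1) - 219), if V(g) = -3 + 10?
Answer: 34768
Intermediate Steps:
V(g) = 7
-164*(V(-1) - 219) = -164*(7 - 219) = -164*(-212) = 34768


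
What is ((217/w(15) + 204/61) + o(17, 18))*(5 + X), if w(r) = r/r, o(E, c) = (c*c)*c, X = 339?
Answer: 127002392/61 ≈ 2.0820e+6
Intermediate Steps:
o(E, c) = c³ (o(E, c) = c²*c = c³)
w(r) = 1
((217/w(15) + 204/61) + o(17, 18))*(5 + X) = ((217/1 + 204/61) + 18³)*(5 + 339) = ((217*1 + 204*(1/61)) + 5832)*344 = ((217 + 204/61) + 5832)*344 = (13441/61 + 5832)*344 = (369193/61)*344 = 127002392/61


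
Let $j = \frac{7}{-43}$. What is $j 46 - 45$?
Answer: $- \frac{2257}{43} \approx -52.488$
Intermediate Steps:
$j = - \frac{7}{43}$ ($j = 7 \left(- \frac{1}{43}\right) = - \frac{7}{43} \approx -0.16279$)
$j 46 - 45 = \left(- \frac{7}{43}\right) 46 - 45 = - \frac{322}{43} - 45 = - \frac{2257}{43}$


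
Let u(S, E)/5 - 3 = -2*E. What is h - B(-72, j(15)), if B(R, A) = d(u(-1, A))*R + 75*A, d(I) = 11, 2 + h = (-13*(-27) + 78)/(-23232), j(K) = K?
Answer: -235853/704 ≈ -335.02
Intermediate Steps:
u(S, E) = 15 - 10*E (u(S, E) = 15 + 5*(-2*E) = 15 - 10*E)
h = -1421/704 (h = -2 + (-13*(-27) + 78)/(-23232) = -2 + (351 + 78)*(-1/23232) = -2 + 429*(-1/23232) = -2 - 13/704 = -1421/704 ≈ -2.0185)
B(R, A) = 11*R + 75*A
h - B(-72, j(15)) = -1421/704 - (11*(-72) + 75*15) = -1421/704 - (-792 + 1125) = -1421/704 - 1*333 = -1421/704 - 333 = -235853/704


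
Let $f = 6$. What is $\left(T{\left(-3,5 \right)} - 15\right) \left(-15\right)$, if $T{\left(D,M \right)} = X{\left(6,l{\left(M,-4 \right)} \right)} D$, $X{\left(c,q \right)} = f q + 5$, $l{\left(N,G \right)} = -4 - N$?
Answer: $-1980$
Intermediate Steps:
$X{\left(c,q \right)} = 5 + 6 q$ ($X{\left(c,q \right)} = 6 q + 5 = 5 + 6 q$)
$T{\left(D,M \right)} = D \left(-19 - 6 M\right)$ ($T{\left(D,M \right)} = \left(5 + 6 \left(-4 - M\right)\right) D = \left(5 - \left(24 + 6 M\right)\right) D = \left(-19 - 6 M\right) D = D \left(-19 - 6 M\right)$)
$\left(T{\left(-3,5 \right)} - 15\right) \left(-15\right) = \left(\left(-1\right) \left(-3\right) \left(19 + 6 \cdot 5\right) - 15\right) \left(-15\right) = \left(\left(-1\right) \left(-3\right) \left(19 + 30\right) - 15\right) \left(-15\right) = \left(\left(-1\right) \left(-3\right) 49 - 15\right) \left(-15\right) = \left(147 - 15\right) \left(-15\right) = 132 \left(-15\right) = -1980$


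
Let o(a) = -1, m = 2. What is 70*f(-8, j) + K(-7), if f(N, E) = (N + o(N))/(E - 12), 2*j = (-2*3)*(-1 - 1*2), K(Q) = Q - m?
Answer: 201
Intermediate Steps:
K(Q) = -2 + Q (K(Q) = Q - 1*2 = Q - 2 = -2 + Q)
j = 9 (j = ((-2*3)*(-1 - 1*2))/2 = (-6*(-1 - 2))/2 = (-6*(-3))/2 = (½)*18 = 9)
f(N, E) = (-1 + N)/(-12 + E) (f(N, E) = (N - 1)/(E - 12) = (-1 + N)/(-12 + E))
70*f(-8, j) + K(-7) = 70*((-1 - 8)/(-12 + 9)) + (-2 - 7) = 70*(-9/(-3)) - 9 = 70*(-⅓*(-9)) - 9 = 70*3 - 9 = 210 - 9 = 201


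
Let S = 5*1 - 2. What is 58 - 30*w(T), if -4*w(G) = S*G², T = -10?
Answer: 2308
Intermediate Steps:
S = 3 (S = 5 - 2 = 3)
w(G) = -3*G²/4
58 - 30*w(T) = 58 - (-45)*(-10)²/2 = 58 - (-45)*100/2 = 58 - 30*(-75) = 58 + 2250 = 2308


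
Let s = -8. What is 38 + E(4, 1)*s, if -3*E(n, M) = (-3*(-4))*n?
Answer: 166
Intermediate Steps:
E(n, M) = -4*n (E(n, M) = -(-3*(-4))*n/3 = -4*n)
38 + E(4, 1)*s = 38 - 4*4*(-8) = 38 - 16*(-8) = 38 + 128 = 166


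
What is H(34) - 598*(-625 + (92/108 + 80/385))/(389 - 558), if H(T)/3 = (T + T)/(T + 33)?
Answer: -3992370596/1810809 ≈ -2204.7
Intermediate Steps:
H(T) = 6*T/(33 + T) (H(T) = 3*((T + T)/(T + 33)) = 3*((2*T)/(33 + T)) = 3*(2*T/(33 + T)) = 6*T/(33 + T))
H(34) - 598*(-625 + (92/108 + 80/385))/(389 - 558) = 6*34/(33 + 34) - 598*(-625 + (92/108 + 80/385))/(389 - 558) = 6*34/67 - 598*(-625 + (92*(1/108) + 80*(1/385)))/(-169) = 6*34*(1/67) - 598*(-625 + (23/27 + 16/77))*(-1)/169 = 204/67 - 598*(-625 + 2203/2079)*(-1)/169 = 204/67 - (-775708856)*(-1)/(2079*169) = 204/67 - 598*1297172/351351 = 204/67 - 59669912/27027 = -3992370596/1810809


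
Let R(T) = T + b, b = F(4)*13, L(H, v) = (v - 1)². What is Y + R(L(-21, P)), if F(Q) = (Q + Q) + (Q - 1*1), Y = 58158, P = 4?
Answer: 58310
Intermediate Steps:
F(Q) = -1 + 3*Q (F(Q) = 2*Q + (Q - 1) = 2*Q + (-1 + Q) = -1 + 3*Q)
L(H, v) = (-1 + v)²
b = 143 (b = (-1 + 3*4)*13 = (-1 + 12)*13 = 11*13 = 143)
R(T) = 143 + T (R(T) = T + 143 = 143 + T)
Y + R(L(-21, P)) = 58158 + (143 + (-1 + 4)²) = 58158 + (143 + 3²) = 58158 + (143 + 9) = 58158 + 152 = 58310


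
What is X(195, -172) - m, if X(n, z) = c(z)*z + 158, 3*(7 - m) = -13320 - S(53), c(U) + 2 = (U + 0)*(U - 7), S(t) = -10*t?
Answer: -15897913/3 ≈ -5.2993e+6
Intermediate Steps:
c(U) = -2 + U*(-7 + U) (c(U) = -2 + (U + 0)*(U - 7) = -2 + U*(-7 + U))
m = 12811/3 (m = 7 - (-13320 - (-10)*53)/3 = 7 - (-13320 - 1*(-530))/3 = 7 - (-13320 + 530)/3 = 7 - ⅓*(-12790) = 7 + 12790/3 = 12811/3 ≈ 4270.3)
X(n, z) = 158 + z*(-2 + z² - 7*z) (X(n, z) = (-2 + z² - 7*z)*z + 158 = z*(-2 + z² - 7*z) + 158 = 158 + z*(-2 + z² - 7*z))
X(195, -172) - m = (158 - 1*(-172)*(2 - 1*(-172)² + 7*(-172))) - 1*12811/3 = (158 - 1*(-172)*(2 - 1*29584 - 1204)) - 12811/3 = (158 - 1*(-172)*(2 - 29584 - 1204)) - 12811/3 = (158 - 1*(-172)*(-30786)) - 12811/3 = (158 - 5295192) - 12811/3 = -5295034 - 12811/3 = -15897913/3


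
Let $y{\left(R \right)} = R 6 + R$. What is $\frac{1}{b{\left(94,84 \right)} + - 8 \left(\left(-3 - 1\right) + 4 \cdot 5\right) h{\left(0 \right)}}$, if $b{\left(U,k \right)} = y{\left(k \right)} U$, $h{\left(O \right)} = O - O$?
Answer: $\frac{1}{55272} \approx 1.8092 \cdot 10^{-5}$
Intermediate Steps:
$h{\left(O \right)} = 0$
$y{\left(R \right)} = 7 R$ ($y{\left(R \right)} = 6 R + R = 7 R$)
$b{\left(U,k \right)} = 7 U k$ ($b{\left(U,k \right)} = 7 k U = 7 U k$)
$\frac{1}{b{\left(94,84 \right)} + - 8 \left(\left(-3 - 1\right) + 4 \cdot 5\right) h{\left(0 \right)}} = \frac{1}{7 \cdot 94 \cdot 84 + - 8 \left(\left(-3 - 1\right) + 4 \cdot 5\right) 0} = \frac{1}{55272 + - 8 \left(-4 + 20\right) 0} = \frac{1}{55272 + \left(-8\right) 16 \cdot 0} = \frac{1}{55272 - 0} = \frac{1}{55272 + 0} = \frac{1}{55272}$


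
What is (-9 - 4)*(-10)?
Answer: 130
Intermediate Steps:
(-9 - 4)*(-10) = -13*(-10) = 130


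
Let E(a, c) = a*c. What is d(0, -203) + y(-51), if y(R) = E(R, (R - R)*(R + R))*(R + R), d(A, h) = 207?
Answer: 207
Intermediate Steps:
y(R) = 0 (y(R) = (R*((R - R)*(R + R)))*(R + R) = (R*(0*(2*R)))*(2*R) = (R*0)*(2*R) = 0*(2*R) = 0)
d(0, -203) + y(-51) = 207 + 0 = 207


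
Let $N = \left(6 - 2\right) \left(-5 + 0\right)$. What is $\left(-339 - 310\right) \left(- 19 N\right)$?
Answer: $-246620$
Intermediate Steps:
$N = -20$ ($N = 4 \left(-5\right) = -20$)
$\left(-339 - 310\right) \left(- 19 N\right) = \left(-339 - 310\right) \left(\left(-19\right) \left(-20\right)\right) = \left(-649\right) 380 = -246620$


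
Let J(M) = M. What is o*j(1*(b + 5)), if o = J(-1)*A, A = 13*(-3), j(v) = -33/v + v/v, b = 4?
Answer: -104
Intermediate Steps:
j(v) = 1 - 33/v (j(v) = -33/v + 1 = 1 - 33/v)
A = -39
o = 39 (o = -1*(-39) = 39)
o*j(1*(b + 5)) = 39*((-33 + 1*(4 + 5))/((1*(4 + 5)))) = 39*((-33 + 1*9)/((1*9))) = 39*((-33 + 9)/9) = 39*((1/9)*(-24)) = 39*(-8/3) = -104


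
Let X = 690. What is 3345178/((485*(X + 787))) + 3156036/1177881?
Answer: 2067010738746/281256388315 ≈ 7.3492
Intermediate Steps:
3345178/((485*(X + 787))) + 3156036/1177881 = 3345178/((485*(690 + 787))) + 3156036/1177881 = 3345178/((485*1477)) + 3156036*(1/1177881) = 3345178/716345 + 1052012/392627 = 2067010738746/281256388315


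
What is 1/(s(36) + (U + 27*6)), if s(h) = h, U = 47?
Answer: 1/245 ≈ 0.0040816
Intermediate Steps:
1/(s(36) + (U + 27*6)) = 1/(36 + (47 + 27*6)) = 1/(36 + (47 + 162)) = 1/(36 + 209) = 1/245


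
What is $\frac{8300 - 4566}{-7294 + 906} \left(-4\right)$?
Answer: $\frac{3734}{1597} \approx 2.3381$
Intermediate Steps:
$\frac{8300 - 4566}{-7294 + 906} \left(-4\right) = \frac{3734}{-6388} \left(-4\right) = 3734 \left(- \frac{1}{6388}\right) \left(-4\right) = \left(- \frac{1867}{3194}\right) \left(-4\right) = \frac{3734}{1597}$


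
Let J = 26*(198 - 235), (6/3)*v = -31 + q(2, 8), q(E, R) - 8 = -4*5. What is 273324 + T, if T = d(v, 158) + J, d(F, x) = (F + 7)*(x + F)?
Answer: 1081531/4 ≈ 2.7038e+5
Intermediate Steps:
q(E, R) = -12 (q(E, R) = 8 - 4*5 = 8 - 20 = -12)
v = -43/2 (v = (-31 - 12)/2 = (½)*(-43) = -43/2 ≈ -21.500)
J = -962 (J = 26*(-37) = -962)
d(F, x) = (7 + F)*(F + x)
T = -11765/4 (T = ((-43/2)² + 7*(-43/2) + 7*158 - 43/2*158) - 962 = (1849/4 - 301/2 + 1106 - 3397) - 962 = -7917/4 - 962 = -11765/4 ≈ -2941.3)
273324 + T = 273324 - 11765/4 = 1081531/4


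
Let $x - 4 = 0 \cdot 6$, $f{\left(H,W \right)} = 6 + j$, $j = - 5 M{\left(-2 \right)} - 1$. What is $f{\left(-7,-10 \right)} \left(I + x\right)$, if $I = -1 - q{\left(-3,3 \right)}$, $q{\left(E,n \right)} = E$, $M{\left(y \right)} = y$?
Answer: $90$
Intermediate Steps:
$j = 9$ ($j = \left(-5\right) \left(-2\right) - 1 = 10 - 1 = 9$)
$f{\left(H,W \right)} = 15$ ($f{\left(H,W \right)} = 6 + 9 = 15$)
$x = 4$ ($x = 4 + 0 \cdot 6 = 4 + 0 = 4$)
$I = 2$ ($I = -1 - -3 = -1 + 3 = 2$)
$f{\left(-7,-10 \right)} \left(I + x\right) = 15 \left(2 + 4\right) = 15 \cdot 6 = 90$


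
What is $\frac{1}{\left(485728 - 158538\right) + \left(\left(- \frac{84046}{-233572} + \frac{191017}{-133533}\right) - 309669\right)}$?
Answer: $\frac{15594784938}{273219530244595} \approx 5.7078 \cdot 10^{-5}$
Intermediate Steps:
$\frac{1}{\left(485728 - 158538\right) + \left(\left(- \frac{84046}{-233572} + \frac{191017}{-133533}\right) - 309669\right)} = \frac{1}{327190 + \left(\left(\left(-84046\right) \left(- \frac{1}{233572}\right) + 191017 \left(- \frac{1}{133533}\right)\right) - 309669\right)} = \frac{1}{327190 + \left(\left(\frac{42023}{116786} - \frac{191017}{133533}\right) - 309669\right)} = \frac{1}{327190 - \frac{4829238153619625}{15594784938}} = \frac{1}{\frac{273219530244595}{15594784938}} = \frac{15594784938}{273219530244595}$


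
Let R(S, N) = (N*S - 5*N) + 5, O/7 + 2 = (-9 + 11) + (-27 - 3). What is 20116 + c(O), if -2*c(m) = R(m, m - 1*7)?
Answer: -3214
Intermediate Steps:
O = -210 (O = -14 + 7*((-9 + 11) + (-27 - 3)) = -14 + 7*(2 - 30) = -14 + 7*(-28) = -14 - 196 = -210)
R(S, N) = 5 - 5*N + N*S (R(S, N) = (-5*N + N*S) + 5 = 5 - 5*N + N*S)
c(m) = -20 + 5*m/2 - m*(-7 + m)/2 (c(m) = -(5 - 5*(m - 1*7) + (m - 1*7)*m)/2 = -(5 - 5*(m - 7) + (m - 7)*m)/2 = -(5 - 5*(-7 + m) + (-7 + m)*m)/2 = -(5 + (35 - 5*m) + m*(-7 + m))/2 = -(40 - 5*m + m*(-7 + m))/2 = -20 + 5*m/2 - m*(-7 + m)/2)
20116 + c(O) = 20116 + (-20 + 6*(-210) - ½*(-210)²) = 20116 + (-20 - 1260 - ½*44100) = 20116 + (-20 - 1260 - 22050) = 20116 - 23330 = -3214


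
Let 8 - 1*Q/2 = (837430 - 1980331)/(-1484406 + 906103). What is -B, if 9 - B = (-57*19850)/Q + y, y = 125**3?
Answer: 6476564042993/3483523 ≈ 1.8592e+6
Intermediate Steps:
y = 1953125
Q = 6967046/578303 (Q = 16 - 2*(837430 - 1980331)/(-1484406 + 906103) = 16 - (-2285802)/(-578303) = 16 - (-2285802)*(-1)/578303 = 16 - 2*1142901/578303 = 16 - 2285802/578303 = 6967046/578303 ≈ 12.047)
B = -6476564042993/3483523 (B = 9 - ((-57*19850)/(6967046/578303) + 1953125) = 9 - (-1131450*578303/6967046 + 1953125) = 9 - (-327160464675/3483523 + 1953125) = 9 - 1*6476595394700/3483523 = 9 - 6476595394700/3483523 = -6476564042993/3483523 ≈ -1.8592e+6)
-B = -1*(-6476564042993/3483523) = 6476564042993/3483523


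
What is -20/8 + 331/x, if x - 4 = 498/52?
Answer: 15447/706 ≈ 21.880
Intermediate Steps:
x = 353/26 (x = 4 + 498/52 = 4 + 498*(1/52) = 4 + 249/26 = 353/26 ≈ 13.577)
-20/8 + 331/x = -20/8 + 331/(353/26) = -20*1/8 + 331*(26/353) = -5/2 + 8606/353 = 15447/706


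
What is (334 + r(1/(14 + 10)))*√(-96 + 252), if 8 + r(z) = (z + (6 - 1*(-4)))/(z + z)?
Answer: 893*√39 ≈ 5576.8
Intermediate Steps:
r(z) = -8 + (10 + z)/(2*z) (r(z) = -8 + (z + (6 - 1*(-4)))/(z + z) = -8 + (z + (6 + 4))/((2*z)) = -8 + (z + 10)*(1/(2*z)) = -8 + (10 + z)*(1/(2*z)) = -8 + (10 + z)/(2*z))
(334 + r(1/(14 + 10)))*√(-96 + 252) = (334 + (-15/2 + 5/(1/(14 + 10))))*√(-96 + 252) = (334 + (-15/2 + 5/(1/24)))*√156 = (334 + (-15/2 + 5/(1/24)))*(2*√39) = (334 + (-15/2 + 5*24))*(2*√39) = (334 + (-15/2 + 120))*(2*√39) = (334 + 225/2)*(2*√39) = 893*(2*√39)/2 = 893*√39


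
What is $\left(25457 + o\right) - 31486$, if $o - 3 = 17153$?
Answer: $11127$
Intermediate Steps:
$o = 17156$ ($o = 3 + 17153 = 17156$)
$\left(25457 + o\right) - 31486 = \left(25457 + 17156\right) - 31486 = 42613 - 31486 = 11127$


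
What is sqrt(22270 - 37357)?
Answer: I*sqrt(15087) ≈ 122.83*I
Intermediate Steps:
sqrt(22270 - 37357) = sqrt(-15087) = I*sqrt(15087)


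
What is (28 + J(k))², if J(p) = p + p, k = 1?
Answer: 900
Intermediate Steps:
J(p) = 2*p
(28 + J(k))² = (28 + 2*1)² = (28 + 2)² = 30² = 900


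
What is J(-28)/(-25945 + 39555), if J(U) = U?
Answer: -14/6805 ≈ -0.0020573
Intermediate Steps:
J(-28)/(-25945 + 39555) = -28/(-25945 + 39555) = -28/13610 = -28*1/13610 = -14/6805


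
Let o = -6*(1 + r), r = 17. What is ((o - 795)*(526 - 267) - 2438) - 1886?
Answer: -238201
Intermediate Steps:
o = -108 (o = -6*(1 + 17) = -6*18 = -108)
((o - 795)*(526 - 267) - 2438) - 1886 = ((-108 - 795)*(526 - 267) - 2438) - 1886 = (-903*259 - 2438) - 1886 = (-233877 - 2438) - 1886 = -236315 - 1886 = -238201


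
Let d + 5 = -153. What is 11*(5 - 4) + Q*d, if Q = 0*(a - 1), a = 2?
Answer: 11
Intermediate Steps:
d = -158 (d = -5 - 153 = -158)
Q = 0 (Q = 0*(2 - 1) = 0*1 = 0)
11*(5 - 4) + Q*d = 11*(5 - 4) + 0*(-158) = 11*1 + 0 = 11 + 0 = 11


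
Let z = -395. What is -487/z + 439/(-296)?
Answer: -29253/116920 ≈ -0.25020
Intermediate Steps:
-487/z + 439/(-296) = -487/(-395) + 439/(-296) = -487*(-1/395) + 439*(-1/296) = 487/395 - 439/296 = -29253/116920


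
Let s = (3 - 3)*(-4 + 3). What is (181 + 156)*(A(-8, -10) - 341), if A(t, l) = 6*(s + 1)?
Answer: -112895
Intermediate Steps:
s = 0 (s = 0*(-1) = 0)
A(t, l) = 6 (A(t, l) = 6*(0 + 1) = 6*1 = 6)
(181 + 156)*(A(-8, -10) - 341) = (181 + 156)*(6 - 341) = 337*(-335) = -112895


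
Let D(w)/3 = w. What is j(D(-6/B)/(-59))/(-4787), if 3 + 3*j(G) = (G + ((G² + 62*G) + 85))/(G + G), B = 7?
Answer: -14922427/213519348 ≈ -0.069888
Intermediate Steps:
D(w) = 3*w
j(G) = -1 + (85 + G² + 63*G)/(6*G) (j(G) = -1 + ((G + ((G² + 62*G) + 85))/(G + G))/3 = -1 + ((G + (85 + G² + 62*G))/((2*G)))/3 = -1 + ((85 + G² + 63*G)*(1/(2*G)))/3 = -1 + ((85 + G² + 63*G)/(2*G))/3 = -1 + (85 + G² + 63*G)/(6*G))
j(D(-6/B)/(-59))/(-4787) = ((85 + ((3*(-6/7))/(-59))*(57 + (3*(-6/7))/(-59)))/(6*(((3*(-6/7))/(-59)))))/(-4787) = ((85 + ((3*(-6*⅐))*(-1/59))*(57 + (3*(-6*⅐))*(-1/59)))/(6*(((3*(-6*⅐))*(-1/59)))))*(-1/4787) = ((85 + ((3*(-6/7))*(-1/59))*(57 + (3*(-6/7))*(-1/59)))/(6*(((3*(-6/7))*(-1/59)))))*(-1/4787) = ((85 + (-18/7*(-1/59))*(57 - 18/7*(-1/59)))/(6*((-18/7*(-1/59)))))*(-1/4787) = ((85 + 18*(57 + 18/413)/413)/(6*(18/413)))*(-1/4787) = ((⅙)*(413/18)*(85 + (18/413)*(23559/413)))*(-1/4787) = ((⅙)*(413/18)*(85 + 424062/170569))*(-1/4787) = ((⅙)*(413/18)*(14922427/170569))*(-1/4787) = (14922427/44604)*(-1/4787) = -14922427/213519348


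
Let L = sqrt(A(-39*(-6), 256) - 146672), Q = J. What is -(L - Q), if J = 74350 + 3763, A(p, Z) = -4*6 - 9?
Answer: 78113 - I*sqrt(146705) ≈ 78113.0 - 383.02*I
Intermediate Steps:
A(p, Z) = -33 (A(p, Z) = -24 - 9 = -33)
J = 78113
Q = 78113
L = I*sqrt(146705) (L = sqrt(-33 - 146672) = sqrt(-146705) = I*sqrt(146705) ≈ 383.02*I)
-(L - Q) = -(I*sqrt(146705) - 1*78113) = -(I*sqrt(146705) - 78113) = -(-78113 + I*sqrt(146705)) = 78113 - I*sqrt(146705)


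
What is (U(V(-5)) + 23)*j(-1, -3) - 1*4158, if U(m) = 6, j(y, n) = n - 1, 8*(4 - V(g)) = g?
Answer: -4274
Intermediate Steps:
V(g) = 4 - g/8
j(y, n) = -1 + n
(U(V(-5)) + 23)*j(-1, -3) - 1*4158 = (6 + 23)*(-1 - 3) - 1*4158 = 29*(-4) - 4158 = -116 - 4158 = -4274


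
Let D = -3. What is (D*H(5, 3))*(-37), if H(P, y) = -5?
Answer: -555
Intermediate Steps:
(D*H(5, 3))*(-37) = -3*(-5)*(-37) = 15*(-37) = -555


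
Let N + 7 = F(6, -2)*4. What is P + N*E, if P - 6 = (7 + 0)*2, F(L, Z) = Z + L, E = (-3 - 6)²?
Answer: 749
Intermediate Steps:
E = 81 (E = (-9)² = 81)
F(L, Z) = L + Z
P = 20 (P = 6 + (7 + 0)*2 = 6 + 7*2 = 6 + 14 = 20)
N = 9 (N = -7 + (6 - 2)*4 = -7 + 4*4 = -7 + 16 = 9)
P + N*E = 20 + 9*81 = 20 + 729 = 749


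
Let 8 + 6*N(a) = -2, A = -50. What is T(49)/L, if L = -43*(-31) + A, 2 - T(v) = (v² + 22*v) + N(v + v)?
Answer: -10426/3849 ≈ -2.7088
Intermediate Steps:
N(a) = -5/3 (N(a) = -4/3 + (⅙)*(-2) = -4/3 - ⅓ = -5/3)
T(v) = 11/3 - v² - 22*v (T(v) = 2 - ((v² + 22*v) - 5/3) = 2 - (-5/3 + v² + 22*v) = 2 + (5/3 - v² - 22*v) = 11/3 - v² - 22*v)
L = 1283 (L = -43*(-31) - 50 = 1333 - 50 = 1283)
T(49)/L = (11/3 - 1*49² - 22*49)/1283 = (11/3 - 1*2401 - 1078)*(1/1283) = (11/3 - 2401 - 1078)*(1/1283) = -10426/3*1/1283 = -10426/3849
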